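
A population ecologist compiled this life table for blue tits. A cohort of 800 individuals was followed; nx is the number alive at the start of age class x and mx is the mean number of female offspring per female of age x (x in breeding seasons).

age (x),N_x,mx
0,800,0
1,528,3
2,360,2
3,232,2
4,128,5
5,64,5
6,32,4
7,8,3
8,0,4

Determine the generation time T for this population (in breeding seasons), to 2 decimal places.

2.45

lx = nx/n0 = nx/800: 1, 0.66, 0.45, 0.29, 0.16, 0.08, 0.04, 0.01, 0
lx·mx: 0, 1.98, 0.9, 0.58, 0.8, 0.4, 0.16, 0.03, 0 → R0 = 4.85
x·lx·mx: 0, 1.98, 1.8, 1.74, 3.2, 2, 0.96, 0.21, 0 → Σ = 11.89
T = 11.89 / 4.85 = 2.451546… → 2.45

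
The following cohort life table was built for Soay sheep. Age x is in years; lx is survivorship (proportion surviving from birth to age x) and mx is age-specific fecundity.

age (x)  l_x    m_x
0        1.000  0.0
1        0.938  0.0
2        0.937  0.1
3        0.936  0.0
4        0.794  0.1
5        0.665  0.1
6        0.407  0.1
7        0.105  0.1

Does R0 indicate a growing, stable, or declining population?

R0 = Σ lx·mx = 0 + 0 + 0.0937 + 0 + 0.0794 + 0.0665 + 0.0407 + 0.0105 = 0.2908
R0 < 1, so the population is declining.

declining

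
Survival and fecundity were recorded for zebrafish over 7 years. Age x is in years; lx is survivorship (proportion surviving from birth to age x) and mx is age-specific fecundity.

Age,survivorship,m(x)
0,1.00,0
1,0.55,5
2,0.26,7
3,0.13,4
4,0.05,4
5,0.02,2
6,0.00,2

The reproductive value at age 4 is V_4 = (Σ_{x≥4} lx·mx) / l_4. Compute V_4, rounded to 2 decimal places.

4.80

lx·mx for x ≥ 4: 0.2, 0.04, 0 → sum = 0.24
V_4 = 0.24 / l_4 = 0.24 / 0.05 = 4.8 → 4.80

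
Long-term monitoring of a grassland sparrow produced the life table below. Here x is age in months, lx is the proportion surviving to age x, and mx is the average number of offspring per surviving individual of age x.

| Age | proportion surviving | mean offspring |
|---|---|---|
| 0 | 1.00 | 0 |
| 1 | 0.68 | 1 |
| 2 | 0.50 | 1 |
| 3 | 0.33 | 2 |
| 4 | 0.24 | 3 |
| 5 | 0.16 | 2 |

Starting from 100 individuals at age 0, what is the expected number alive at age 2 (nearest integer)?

Expected survivors = N0 · l_2 = 100 × 0.50 = 50 → 50

50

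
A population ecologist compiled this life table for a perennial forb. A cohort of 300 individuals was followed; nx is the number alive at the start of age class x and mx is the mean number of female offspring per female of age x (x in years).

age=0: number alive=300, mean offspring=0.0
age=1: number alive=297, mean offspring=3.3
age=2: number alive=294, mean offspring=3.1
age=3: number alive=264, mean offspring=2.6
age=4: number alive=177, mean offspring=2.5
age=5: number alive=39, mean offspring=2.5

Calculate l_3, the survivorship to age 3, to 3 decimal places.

l_3 = n_3/n_0 = 264/300 = 0.88 → 0.880

0.880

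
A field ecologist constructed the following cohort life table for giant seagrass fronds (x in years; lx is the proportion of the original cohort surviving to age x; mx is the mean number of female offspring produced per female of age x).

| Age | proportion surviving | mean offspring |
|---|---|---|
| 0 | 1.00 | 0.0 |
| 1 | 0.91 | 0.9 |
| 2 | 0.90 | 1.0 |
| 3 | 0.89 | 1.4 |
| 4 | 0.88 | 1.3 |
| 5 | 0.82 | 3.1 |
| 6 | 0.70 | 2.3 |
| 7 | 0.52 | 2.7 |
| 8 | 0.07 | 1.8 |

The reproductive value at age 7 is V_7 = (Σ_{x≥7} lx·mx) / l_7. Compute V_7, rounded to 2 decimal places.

2.94

lx·mx for x ≥ 7: 1.404, 0.126 → sum = 1.53
V_7 = 1.53 / l_7 = 1.53 / 0.52 = 2.942308… → 2.94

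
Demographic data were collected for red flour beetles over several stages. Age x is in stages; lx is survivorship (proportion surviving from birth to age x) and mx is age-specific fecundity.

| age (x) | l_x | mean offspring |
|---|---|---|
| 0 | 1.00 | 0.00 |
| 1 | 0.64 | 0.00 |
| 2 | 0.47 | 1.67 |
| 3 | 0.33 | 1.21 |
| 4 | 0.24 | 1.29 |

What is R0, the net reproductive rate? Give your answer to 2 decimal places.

lx·mx by age: 0, 0, 0.7849, 0.3993, 0.3096
R0 = Σ lx·mx = 1.4938 → 1.49

1.49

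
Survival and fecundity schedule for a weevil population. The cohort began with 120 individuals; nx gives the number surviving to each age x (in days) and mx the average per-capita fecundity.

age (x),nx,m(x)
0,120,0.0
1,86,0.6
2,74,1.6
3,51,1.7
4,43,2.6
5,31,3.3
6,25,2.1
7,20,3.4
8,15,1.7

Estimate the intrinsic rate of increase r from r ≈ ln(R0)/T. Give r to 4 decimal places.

lx = nx/n0 = nx/120: 1, 0.71667…, 0.61667…, 0.425, 0.35833…, 0.25833…, 0.20833…, 0.16667…, 0.125
R0 = Σ lx·mx = 0 + 0.43… + 0.98667… + 0.7225 + 0.93167… + 0.8525… + 0.4375… + 0.56667… + 0.2125 = 5.14…
Σ x·lx·mx = 20.851667…; T = 20.851667…/5.14… = 4.05674…
r ≈ ln(R0)/T = ln(5.14…)/4.05674… = 0.403539… → 0.4035

0.4035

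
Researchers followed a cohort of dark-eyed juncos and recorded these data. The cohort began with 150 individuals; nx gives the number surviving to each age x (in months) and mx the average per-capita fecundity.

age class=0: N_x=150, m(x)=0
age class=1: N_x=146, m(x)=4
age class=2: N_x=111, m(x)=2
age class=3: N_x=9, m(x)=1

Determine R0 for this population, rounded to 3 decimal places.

lx = nx/n0 = nx/150: 1, 0.97333…, 0.74, 0.06
lx·mx by age: 0, 3.893333…, 1.48, 0.06
R0 = Σ lx·mx = 5.433333… → 5.433

5.433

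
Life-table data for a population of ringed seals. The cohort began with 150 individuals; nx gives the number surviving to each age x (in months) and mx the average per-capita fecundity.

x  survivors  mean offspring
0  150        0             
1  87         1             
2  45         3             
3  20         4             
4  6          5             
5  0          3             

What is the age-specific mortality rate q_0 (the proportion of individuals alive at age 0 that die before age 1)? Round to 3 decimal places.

lx = nx/n0 = nx/150: 1, 0.58, 0.3, 0.13333…, 0.04, 0
q_0 = (l_0 − l_1) / l_0 = (1 − 0.58) / 1
     = 0.42 / 1 = 0.42 → 0.420

0.420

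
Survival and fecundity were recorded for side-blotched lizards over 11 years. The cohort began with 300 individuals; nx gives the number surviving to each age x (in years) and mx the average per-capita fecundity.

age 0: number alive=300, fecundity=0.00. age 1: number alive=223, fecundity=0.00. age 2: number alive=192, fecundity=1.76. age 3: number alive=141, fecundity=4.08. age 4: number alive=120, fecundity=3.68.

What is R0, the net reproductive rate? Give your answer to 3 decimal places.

4.516

lx = nx/n0 = nx/300: 1, 0.74333…, 0.64, 0.47, 0.4
lx·mx by age: 0, 0, 1.1264, 1.9176, 1.472
R0 = Σ lx·mx = 4.516… → 4.516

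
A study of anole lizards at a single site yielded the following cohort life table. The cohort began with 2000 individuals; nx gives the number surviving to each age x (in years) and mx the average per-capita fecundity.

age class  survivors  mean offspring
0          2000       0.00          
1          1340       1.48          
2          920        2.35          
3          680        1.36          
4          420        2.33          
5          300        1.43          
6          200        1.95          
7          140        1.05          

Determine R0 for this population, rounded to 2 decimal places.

lx = nx/n0 = nx/2000: 1, 0.67, 0.46, 0.34, 0.21, 0.15, 0.1, 0.07
lx·mx by age: 0, 0.9916, 1.081, 0.4624, 0.4893, 0.2145, 0.195, 0.0735
R0 = Σ lx·mx = 3.5073 → 3.51

3.51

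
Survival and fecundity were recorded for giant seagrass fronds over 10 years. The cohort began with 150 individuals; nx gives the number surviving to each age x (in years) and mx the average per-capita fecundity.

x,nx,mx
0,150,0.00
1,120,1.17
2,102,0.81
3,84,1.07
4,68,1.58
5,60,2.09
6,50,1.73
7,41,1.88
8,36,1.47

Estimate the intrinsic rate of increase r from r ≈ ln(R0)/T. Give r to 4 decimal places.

0.3979

lx = nx/n0 = nx/150: 1, 0.8, 0.68, 0.56, 0.45333…, 0.4, 0.33333…, 0.27333…, 0.24
R0 = Σ lx·mx = 0 + 0.936 + 0.5508 + 0.5992 + 0.71627… + 0.836 + 0.57667… + 0.51387… + 0.3528 = 5.0816…
Σ x·lx·mx = 20.759733…; T = 20.759733…/5.0816… = 4.08527…
r ≈ ln(R0)/T = ln(5.0816…)/4.08527… = 0.397923… → 0.3979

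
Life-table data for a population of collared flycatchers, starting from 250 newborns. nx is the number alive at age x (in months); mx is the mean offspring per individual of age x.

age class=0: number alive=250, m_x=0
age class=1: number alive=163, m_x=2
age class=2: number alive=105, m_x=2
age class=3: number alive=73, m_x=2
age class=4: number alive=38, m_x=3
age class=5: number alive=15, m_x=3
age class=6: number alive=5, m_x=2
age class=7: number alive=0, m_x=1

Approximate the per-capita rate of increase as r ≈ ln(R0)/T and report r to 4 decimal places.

0.5415

lx = nx/n0 = nx/250: 1, 0.652, 0.42, 0.292, 0.152, 0.06, 0.02, 0
R0 = Σ lx·mx = 0 + 1.304 + 0.84 + 0.584 + 0.456 + 0.18 + 0.04 + 0 = 3.404
Σ x·lx·mx = 7.7; T = 7.7/3.404 = 2.26204…
r ≈ ln(R0)/T = ln(3.404)/2.26204… = 0.541524… → 0.5415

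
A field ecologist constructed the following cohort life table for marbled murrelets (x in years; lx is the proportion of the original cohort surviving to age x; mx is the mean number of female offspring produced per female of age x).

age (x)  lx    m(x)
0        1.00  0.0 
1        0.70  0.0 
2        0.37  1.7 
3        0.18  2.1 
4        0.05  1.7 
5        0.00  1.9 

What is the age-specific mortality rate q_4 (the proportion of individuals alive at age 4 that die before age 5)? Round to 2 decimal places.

q_4 = (l_4 − l_5) / l_4 = (0.05 − 0) / 0.05
     = 0.05 / 0.05 = 1 → 1.00

1.00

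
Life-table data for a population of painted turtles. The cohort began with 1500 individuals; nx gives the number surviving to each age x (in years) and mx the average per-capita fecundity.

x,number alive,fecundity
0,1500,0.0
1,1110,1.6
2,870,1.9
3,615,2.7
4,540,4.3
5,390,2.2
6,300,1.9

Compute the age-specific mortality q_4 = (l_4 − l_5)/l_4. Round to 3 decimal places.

0.278

lx = nx/n0 = nx/1500: 1, 0.74, 0.58, 0.41, 0.36, 0.26, 0.2
q_4 = (l_4 − l_5) / l_4 = (0.36 − 0.26) / 0.36
     = 0.1 / 0.36 = 0.277778… → 0.278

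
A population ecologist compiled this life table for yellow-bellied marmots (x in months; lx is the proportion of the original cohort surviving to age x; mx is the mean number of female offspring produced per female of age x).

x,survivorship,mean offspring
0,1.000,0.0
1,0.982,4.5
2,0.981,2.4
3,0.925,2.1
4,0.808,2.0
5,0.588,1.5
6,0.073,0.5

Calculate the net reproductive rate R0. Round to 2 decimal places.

lx·mx by age: 0, 4.419, 2.3544, 1.9425, 1.616, 0.882, 0.0365
R0 = Σ lx·mx = 11.2504 → 11.25

11.25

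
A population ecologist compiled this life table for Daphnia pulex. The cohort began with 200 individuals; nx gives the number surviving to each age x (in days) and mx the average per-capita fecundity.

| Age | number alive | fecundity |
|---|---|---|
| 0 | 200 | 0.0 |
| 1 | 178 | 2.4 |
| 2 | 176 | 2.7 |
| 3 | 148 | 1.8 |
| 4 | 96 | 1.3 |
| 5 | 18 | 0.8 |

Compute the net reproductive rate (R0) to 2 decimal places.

lx = nx/n0 = nx/200: 1, 0.89, 0.88, 0.74, 0.48, 0.09
lx·mx by age: 0, 2.136, 2.376, 1.332, 0.624, 0.072
R0 = Σ lx·mx = 6.54 → 6.54

6.54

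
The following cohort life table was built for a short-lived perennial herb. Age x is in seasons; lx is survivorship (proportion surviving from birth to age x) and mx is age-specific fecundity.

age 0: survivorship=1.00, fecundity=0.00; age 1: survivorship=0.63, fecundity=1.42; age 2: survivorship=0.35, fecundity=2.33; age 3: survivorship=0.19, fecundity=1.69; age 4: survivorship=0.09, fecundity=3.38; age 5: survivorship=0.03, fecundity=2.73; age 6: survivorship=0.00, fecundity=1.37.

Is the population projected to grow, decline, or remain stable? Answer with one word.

R0 = Σ lx·mx = 0 + 0.8946 + 0.8155 + 0.3211 + 0.3042 + 0.0819 + 0 = 2.4173
R0 > 1, so the population is growing.

growing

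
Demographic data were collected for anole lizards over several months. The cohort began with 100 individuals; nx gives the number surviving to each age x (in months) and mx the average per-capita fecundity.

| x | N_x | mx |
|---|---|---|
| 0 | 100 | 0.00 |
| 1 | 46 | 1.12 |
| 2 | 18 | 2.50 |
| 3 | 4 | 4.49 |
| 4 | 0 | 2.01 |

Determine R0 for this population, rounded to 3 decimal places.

lx = nx/n0 = nx/100: 1, 0.46, 0.18, 0.04, 0
lx·mx by age: 0, 0.5152, 0.45, 0.1796, 0
R0 = Σ lx·mx = 1.1448 → 1.145

1.145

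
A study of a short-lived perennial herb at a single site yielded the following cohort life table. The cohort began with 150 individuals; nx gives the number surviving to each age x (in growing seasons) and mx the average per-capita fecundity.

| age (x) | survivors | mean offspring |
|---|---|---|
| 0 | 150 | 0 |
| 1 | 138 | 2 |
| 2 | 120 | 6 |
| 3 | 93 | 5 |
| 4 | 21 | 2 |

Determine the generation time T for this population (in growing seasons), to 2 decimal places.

lx = nx/n0 = nx/150: 1, 0.92, 0.8, 0.62, 0.14
lx·mx: 0, 1.84, 4.8, 3.1, 0.28 → R0 = 10.02
x·lx·mx: 0, 1.84, 9.6, 9.3, 1.12 → Σ = 21.86
T = 21.86 / 10.02 = 2.181637… → 2.18

2.18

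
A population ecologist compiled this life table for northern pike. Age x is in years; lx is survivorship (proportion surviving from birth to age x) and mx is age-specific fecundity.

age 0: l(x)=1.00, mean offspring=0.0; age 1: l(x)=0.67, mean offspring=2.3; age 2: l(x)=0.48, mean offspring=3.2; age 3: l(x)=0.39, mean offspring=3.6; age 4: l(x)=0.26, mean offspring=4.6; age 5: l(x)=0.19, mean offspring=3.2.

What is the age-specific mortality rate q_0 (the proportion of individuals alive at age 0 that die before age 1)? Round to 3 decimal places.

q_0 = (l_0 − l_1) / l_0 = (1 − 0.67) / 1
     = 0.33 / 1 = 0.33 → 0.330

0.330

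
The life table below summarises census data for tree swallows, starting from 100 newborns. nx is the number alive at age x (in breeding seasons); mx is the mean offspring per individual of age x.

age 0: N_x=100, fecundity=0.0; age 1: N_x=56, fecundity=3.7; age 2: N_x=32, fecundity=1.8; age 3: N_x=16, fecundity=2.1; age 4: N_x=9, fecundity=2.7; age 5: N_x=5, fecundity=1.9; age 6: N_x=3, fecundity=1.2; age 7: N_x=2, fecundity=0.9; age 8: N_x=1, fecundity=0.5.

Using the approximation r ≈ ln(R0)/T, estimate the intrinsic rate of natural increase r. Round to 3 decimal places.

0.680

lx = nx/n0 = nx/100: 1, 0.56, 0.32, 0.16, 0.09, 0.05, 0.03, 0.02, 0.01
R0 = Σ lx·mx = 0 + 2.072 + 0.576 + 0.336 + 0.243 + 0.095 + 0.036 + 0.018 + 0.005 = 3.381
Σ x·lx·mx = 6.061; T = 6.061/3.381 = 1.79266…
r ≈ ln(R0)/T = ln(3.381)/1.79266… = 0.67953… → 0.680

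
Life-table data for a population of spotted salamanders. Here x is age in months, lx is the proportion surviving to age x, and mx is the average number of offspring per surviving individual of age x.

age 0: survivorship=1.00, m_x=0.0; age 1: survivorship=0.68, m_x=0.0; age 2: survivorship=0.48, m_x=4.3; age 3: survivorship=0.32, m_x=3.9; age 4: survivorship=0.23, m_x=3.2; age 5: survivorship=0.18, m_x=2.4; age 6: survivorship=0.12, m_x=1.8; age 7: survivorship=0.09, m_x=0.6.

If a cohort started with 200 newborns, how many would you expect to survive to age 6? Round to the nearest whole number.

Expected survivors = N0 · l_6 = 200 × 0.12 = 24 → 24

24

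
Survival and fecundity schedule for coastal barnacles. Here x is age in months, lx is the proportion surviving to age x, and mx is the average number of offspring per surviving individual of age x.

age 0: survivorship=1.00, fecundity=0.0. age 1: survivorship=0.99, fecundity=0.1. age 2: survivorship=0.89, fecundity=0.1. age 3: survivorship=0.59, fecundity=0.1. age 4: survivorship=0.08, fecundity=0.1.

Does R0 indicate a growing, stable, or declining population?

declining

R0 = Σ lx·mx = 0 + 0.099 + 0.089 + 0.059 + 0.008 = 0.255
R0 < 1, so the population is declining.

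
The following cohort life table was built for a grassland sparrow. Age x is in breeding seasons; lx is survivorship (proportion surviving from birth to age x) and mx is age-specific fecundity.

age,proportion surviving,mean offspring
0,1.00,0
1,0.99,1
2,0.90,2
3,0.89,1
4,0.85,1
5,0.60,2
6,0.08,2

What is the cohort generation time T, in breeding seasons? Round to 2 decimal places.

lx·mx: 0, 0.99, 1.8, 0.89, 0.85, 1.2, 0.16 → R0 = 5.89
x·lx·mx: 0, 0.99, 3.6, 2.67, 3.4, 6, 0.96 → Σ = 17.62
T = 17.62 / 5.89 = 2.991511… → 2.99

2.99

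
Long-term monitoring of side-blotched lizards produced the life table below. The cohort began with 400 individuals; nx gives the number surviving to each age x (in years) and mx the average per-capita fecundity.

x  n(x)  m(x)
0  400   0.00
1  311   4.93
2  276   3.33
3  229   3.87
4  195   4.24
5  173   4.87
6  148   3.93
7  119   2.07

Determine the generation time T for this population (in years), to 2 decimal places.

lx = nx/n0 = nx/400: 1, 0.7775, 0.69, 0.5725, 0.4875, 0.4325, 0.37, 0.2975
lx·mx: 0, 3.833075, 2.2977, 2.215575, 2.067, 2.106275, 1.4541, 0.615825 → R0 = 14.58955
x·lx·mx: 0, 3.833075, 4.5954, 6.646725, 8.268, 10.531375, 8.7246, 4.310775 → Σ = 46.90995
T = 46.90995 / 14.58955 = 3.215312… → 3.22

3.22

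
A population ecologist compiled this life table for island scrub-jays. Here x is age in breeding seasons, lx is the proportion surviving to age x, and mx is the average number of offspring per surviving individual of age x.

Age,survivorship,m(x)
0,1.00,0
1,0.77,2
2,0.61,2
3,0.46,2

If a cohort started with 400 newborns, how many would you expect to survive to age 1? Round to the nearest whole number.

308

Expected survivors = N0 · l_1 = 400 × 0.77 = 308 → 308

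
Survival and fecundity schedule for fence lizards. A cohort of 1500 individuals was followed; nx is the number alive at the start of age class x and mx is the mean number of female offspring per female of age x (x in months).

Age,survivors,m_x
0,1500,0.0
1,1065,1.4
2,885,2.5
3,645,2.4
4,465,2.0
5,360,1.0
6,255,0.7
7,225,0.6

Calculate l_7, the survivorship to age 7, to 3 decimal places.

l_7 = n_7/n_0 = 225/1500 = 0.15 → 0.150

0.150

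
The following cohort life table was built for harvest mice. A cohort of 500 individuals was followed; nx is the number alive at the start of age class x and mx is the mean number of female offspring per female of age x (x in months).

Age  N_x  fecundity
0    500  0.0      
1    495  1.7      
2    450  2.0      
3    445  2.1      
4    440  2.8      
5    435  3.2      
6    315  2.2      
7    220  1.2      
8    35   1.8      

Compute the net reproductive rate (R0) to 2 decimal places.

lx = nx/n0 = nx/500: 1, 0.99, 0.9, 0.89, 0.88, 0.87, 0.63, 0.44, 0.07
lx·mx by age: 0, 1.683, 1.8, 1.869, 2.464, 2.784, 1.386, 0.528, 0.126
R0 = Σ lx·mx = 12.64 → 12.64

12.64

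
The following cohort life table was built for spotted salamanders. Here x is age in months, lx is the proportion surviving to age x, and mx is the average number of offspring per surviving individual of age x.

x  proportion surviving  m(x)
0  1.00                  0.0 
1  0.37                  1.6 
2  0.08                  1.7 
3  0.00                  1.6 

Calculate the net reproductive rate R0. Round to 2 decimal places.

lx·mx by age: 0, 0.592, 0.136, 0
R0 = Σ lx·mx = 0.728 → 0.73

0.73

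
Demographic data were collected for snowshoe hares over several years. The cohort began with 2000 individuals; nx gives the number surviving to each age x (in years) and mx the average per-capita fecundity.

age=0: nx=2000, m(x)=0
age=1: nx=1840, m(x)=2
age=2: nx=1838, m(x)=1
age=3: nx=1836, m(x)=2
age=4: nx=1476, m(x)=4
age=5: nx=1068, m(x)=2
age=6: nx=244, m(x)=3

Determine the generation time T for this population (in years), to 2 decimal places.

lx = nx/n0 = nx/2000: 1, 0.92, 0.919, 0.918, 0.738, 0.534, 0.122
lx·mx: 0, 1.84, 0.919, 1.836, 2.952, 1.068, 0.366 → R0 = 8.981
x·lx·mx: 0, 1.84, 1.838, 5.508, 11.808, 5.34, 2.196 → Σ = 28.53
T = 28.53 / 8.981 = 3.176706… → 3.18

3.18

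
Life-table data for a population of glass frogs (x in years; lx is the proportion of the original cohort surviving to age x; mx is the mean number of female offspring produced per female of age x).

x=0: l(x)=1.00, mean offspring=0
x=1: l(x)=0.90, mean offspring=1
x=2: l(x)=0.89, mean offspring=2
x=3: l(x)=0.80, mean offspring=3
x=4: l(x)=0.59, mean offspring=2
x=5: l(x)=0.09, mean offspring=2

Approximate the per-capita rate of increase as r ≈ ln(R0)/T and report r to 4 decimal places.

0.6941

R0 = Σ lx·mx = 0 + 0.9 + 1.78 + 2.4 + 1.18 + 0.18 = 6.44
Σ x·lx·mx = 17.28; T = 17.28/6.44 = 2.68323…
r ≈ ln(R0)/T = ln(6.44)/2.68323… = 0.694137… → 0.6941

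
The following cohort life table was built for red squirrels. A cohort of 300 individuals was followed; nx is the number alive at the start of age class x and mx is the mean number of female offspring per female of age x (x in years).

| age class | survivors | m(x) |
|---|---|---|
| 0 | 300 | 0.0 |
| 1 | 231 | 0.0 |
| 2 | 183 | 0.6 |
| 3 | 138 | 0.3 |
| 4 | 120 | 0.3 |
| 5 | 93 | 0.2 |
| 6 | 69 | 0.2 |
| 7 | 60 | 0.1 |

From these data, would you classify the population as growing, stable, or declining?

lx = nx/n0 = nx/300: 1, 0.77, 0.61, 0.46, 0.4, 0.31, 0.23, 0.2
R0 = Σ lx·mx = 0 + 0 + 0.366 + 0.138 + 0.12 + 0.062 + 0.046 + 0.02 = 0.752
R0 < 1, so the population is declining.

declining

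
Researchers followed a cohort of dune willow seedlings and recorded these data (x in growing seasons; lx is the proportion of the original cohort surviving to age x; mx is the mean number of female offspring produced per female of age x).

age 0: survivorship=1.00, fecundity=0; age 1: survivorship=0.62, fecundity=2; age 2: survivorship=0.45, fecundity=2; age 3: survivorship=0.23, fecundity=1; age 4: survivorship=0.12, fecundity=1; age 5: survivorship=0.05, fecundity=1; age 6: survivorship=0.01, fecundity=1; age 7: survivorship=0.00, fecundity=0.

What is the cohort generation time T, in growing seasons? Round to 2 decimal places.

1.77

lx·mx: 0, 1.24, 0.9, 0.23, 0.12, 0.05, 0.01, 0 → R0 = 2.55
x·lx·mx: 0, 1.24, 1.8, 0.69, 0.48, 0.25, 0.06, 0 → Σ = 4.52
T = 4.52 / 2.55 = 1.772549… → 1.77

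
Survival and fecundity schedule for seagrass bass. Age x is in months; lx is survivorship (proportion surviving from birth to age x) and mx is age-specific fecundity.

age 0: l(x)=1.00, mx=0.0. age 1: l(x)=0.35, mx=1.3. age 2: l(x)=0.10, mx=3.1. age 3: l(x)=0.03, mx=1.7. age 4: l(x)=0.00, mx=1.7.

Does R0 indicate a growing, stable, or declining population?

R0 = Σ lx·mx = 0 + 0.455 + 0.31 + 0.051 + 0 = 0.816
R0 < 1, so the population is declining.

declining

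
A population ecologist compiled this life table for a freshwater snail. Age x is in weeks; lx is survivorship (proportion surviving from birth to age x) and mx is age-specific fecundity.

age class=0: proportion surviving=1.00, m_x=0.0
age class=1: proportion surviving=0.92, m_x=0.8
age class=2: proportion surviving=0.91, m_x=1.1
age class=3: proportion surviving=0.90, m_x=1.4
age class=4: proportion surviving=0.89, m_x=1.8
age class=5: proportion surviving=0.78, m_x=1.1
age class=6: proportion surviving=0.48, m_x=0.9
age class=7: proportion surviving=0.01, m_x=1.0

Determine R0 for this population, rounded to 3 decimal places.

5.899

lx·mx by age: 0, 0.736, 1.001, 1.26, 1.602, 0.858, 0.432, 0.01
R0 = Σ lx·mx = 5.899 → 5.899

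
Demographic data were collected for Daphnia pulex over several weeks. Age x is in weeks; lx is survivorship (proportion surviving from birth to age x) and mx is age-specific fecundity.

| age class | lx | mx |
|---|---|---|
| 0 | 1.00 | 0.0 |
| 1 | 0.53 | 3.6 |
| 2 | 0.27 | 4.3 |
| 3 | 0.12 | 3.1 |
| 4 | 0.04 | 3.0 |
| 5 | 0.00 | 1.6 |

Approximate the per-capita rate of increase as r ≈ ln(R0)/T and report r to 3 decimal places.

R0 = Σ lx·mx = 0 + 1.908 + 1.161 + 0.372 + 0.12 + 0 = 3.561
Σ x·lx·mx = 5.826; T = 5.826/3.561 = 1.63606…
r ≈ ln(R0)/T = ln(3.561)/1.63606… = 0.77628… → 0.776

0.776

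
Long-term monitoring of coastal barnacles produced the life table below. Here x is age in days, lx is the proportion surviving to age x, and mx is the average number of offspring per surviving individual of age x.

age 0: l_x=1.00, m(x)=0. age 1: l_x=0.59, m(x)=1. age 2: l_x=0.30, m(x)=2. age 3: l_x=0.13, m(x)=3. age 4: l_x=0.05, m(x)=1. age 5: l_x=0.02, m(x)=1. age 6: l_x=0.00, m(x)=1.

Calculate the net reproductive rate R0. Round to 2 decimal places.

lx·mx by age: 0, 0.59, 0.6, 0.39, 0.05, 0.02, 0
R0 = Σ lx·mx = 1.65 → 1.65

1.65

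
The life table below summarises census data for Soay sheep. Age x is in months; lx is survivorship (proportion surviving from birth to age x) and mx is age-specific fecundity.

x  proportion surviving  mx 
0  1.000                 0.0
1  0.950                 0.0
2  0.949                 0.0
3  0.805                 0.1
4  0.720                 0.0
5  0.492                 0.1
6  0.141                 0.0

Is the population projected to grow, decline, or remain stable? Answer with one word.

declining

R0 = Σ lx·mx = 0 + 0 + 0 + 0.0805 + 0 + 0.0492 + 0 = 0.1297
R0 < 1, so the population is declining.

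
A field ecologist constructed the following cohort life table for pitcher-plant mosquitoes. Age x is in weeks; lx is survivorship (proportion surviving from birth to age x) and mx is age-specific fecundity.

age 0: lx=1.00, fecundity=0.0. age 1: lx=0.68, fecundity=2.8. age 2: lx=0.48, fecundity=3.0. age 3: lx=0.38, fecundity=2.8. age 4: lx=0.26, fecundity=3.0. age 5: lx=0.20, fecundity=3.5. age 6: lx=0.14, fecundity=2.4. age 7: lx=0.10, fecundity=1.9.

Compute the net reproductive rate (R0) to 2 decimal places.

lx·mx by age: 0, 1.904, 1.44, 1.064, 0.78, 0.7, 0.336, 0.19
R0 = Σ lx·mx = 6.414 → 6.41

6.41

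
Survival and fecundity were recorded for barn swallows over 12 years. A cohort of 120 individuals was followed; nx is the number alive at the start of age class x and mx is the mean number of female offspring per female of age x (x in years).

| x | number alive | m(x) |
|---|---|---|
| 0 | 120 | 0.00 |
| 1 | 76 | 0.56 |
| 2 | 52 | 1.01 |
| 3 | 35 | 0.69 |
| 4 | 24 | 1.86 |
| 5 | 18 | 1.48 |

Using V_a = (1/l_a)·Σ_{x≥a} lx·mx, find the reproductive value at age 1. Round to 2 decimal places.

2.51

lx = nx/n0 = nx/120: 1, 0.63333…, 0.43333…, 0.29167…, 0.2, 0.15
lx·mx for x ≥ 1: 0.354667…, 0.437667…, 0.20125…, 0.372, 0.222 → sum = 1.587583…
V_1 = 1.587583… / l_1 = 1.587583… / 0.633333… = 2.506711… → 2.51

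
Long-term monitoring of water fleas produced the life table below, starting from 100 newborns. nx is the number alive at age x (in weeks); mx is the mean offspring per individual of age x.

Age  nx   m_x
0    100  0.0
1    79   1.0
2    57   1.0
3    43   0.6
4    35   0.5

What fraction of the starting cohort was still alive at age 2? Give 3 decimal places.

l_2 = n_2/n_0 = 57/100 = 0.57 → 0.570

0.570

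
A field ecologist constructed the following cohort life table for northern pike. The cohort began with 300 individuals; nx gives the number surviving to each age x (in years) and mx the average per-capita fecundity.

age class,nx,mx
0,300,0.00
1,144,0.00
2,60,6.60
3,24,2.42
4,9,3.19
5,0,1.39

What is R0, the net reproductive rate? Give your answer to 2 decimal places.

1.61

lx = nx/n0 = nx/300: 1, 0.48, 0.2, 0.08, 0.03, 0
lx·mx by age: 0, 0, 1.32, 0.1936, 0.0957, 0
R0 = Σ lx·mx = 1.6093 → 1.61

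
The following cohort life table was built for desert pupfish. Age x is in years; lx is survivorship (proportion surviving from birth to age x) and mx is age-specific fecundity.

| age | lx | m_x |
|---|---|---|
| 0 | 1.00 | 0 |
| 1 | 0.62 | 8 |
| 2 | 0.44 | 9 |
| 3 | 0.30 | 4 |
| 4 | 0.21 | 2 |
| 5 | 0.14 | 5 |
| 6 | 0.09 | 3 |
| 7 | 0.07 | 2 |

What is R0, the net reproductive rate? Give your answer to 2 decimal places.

lx·mx by age: 0, 4.96, 3.96, 1.2, 0.42, 0.7, 0.27, 0.14
R0 = Σ lx·mx = 11.65 → 11.65

11.65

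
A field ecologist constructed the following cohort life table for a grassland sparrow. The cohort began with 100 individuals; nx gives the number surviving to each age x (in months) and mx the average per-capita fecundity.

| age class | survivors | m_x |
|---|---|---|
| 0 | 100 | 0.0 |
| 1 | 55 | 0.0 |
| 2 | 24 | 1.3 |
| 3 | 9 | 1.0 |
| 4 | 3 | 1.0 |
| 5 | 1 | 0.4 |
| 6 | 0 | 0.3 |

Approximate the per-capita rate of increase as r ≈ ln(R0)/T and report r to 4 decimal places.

-0.3500

lx = nx/n0 = nx/100: 1, 0.55, 0.24, 0.09, 0.03, 0.01, 0
R0 = Σ lx·mx = 0 + 0 + 0.312 + 0.09 + 0.03 + 0.004 + 0 = 0.436
Σ x·lx·mx = 1.034; T = 1.034/0.436 = 2.37156…
r ≈ ln(R0)/T = ln(0.436)/2.37156… = -0.350028… → -0.3500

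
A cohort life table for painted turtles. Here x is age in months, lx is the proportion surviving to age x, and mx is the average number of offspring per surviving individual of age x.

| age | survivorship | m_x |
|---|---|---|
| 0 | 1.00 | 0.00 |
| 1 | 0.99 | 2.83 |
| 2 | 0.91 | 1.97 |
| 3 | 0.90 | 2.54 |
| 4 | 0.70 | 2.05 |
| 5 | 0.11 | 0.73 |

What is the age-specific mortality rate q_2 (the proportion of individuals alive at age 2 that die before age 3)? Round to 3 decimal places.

q_2 = (l_2 − l_3) / l_2 = (0.91 − 0.9) / 0.91
     = 0.01 / 0.91 = 0.010989… → 0.011

0.011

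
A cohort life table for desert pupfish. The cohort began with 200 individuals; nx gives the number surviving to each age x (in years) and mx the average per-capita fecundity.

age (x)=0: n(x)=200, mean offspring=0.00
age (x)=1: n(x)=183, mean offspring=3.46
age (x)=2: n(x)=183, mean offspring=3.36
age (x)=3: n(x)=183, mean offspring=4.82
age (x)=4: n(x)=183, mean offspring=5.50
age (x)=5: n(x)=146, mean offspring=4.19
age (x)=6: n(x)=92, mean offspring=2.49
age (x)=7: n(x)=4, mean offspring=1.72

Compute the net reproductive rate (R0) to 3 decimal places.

19.922

lx = nx/n0 = nx/200: 1, 0.915, 0.915, 0.915, 0.915, 0.73, 0.46, 0.02
lx·mx by age: 0, 3.1659, 3.0744, 4.4103, 5.0325, 3.0587, 1.1454, 0.0344
R0 = Σ lx·mx = 19.9216 → 19.922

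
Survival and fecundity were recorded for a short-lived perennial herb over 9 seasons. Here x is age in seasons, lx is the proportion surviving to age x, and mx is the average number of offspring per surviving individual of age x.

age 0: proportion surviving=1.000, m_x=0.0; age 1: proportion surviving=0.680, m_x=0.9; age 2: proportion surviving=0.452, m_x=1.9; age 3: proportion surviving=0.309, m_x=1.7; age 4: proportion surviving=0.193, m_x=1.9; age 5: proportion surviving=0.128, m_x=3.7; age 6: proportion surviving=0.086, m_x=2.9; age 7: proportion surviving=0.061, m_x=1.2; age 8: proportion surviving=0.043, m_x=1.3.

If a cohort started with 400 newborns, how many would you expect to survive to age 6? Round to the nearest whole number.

Expected survivors = N0 · l_6 = 400 × 0.086 = 34.4 → 34

34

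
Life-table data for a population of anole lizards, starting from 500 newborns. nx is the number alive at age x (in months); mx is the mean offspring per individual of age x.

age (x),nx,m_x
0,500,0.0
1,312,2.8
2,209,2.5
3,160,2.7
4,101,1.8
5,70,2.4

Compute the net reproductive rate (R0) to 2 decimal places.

4.36

lx = nx/n0 = nx/500: 1, 0.624, 0.418, 0.32, 0.202, 0.14
lx·mx by age: 0, 1.7472, 1.045, 0.864, 0.3636, 0.336
R0 = Σ lx·mx = 4.3558 → 4.36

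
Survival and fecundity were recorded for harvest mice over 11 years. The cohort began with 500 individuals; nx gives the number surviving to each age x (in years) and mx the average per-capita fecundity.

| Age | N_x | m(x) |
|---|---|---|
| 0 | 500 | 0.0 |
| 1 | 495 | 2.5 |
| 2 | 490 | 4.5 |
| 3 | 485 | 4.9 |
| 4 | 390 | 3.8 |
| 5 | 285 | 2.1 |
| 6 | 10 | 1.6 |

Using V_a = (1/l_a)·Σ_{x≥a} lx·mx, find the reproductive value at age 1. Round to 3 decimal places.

15.991

lx = nx/n0 = nx/500: 1, 0.99, 0.98, 0.97, 0.78, 0.57, 0.02
lx·mx for x ≥ 1: 2.475, 4.41, 4.753, 2.964, 1.197, 0.032 → sum = 15.831
V_1 = 15.831 / l_1 = 15.831 / 0.99 = 15.990909… → 15.991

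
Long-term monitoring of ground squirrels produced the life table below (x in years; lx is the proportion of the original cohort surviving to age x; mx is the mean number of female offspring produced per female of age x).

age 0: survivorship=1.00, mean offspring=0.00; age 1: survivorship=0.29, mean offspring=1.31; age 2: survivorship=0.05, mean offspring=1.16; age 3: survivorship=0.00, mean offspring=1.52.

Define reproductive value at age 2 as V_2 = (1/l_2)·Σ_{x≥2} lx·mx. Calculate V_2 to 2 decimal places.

1.16

lx·mx for x ≥ 2: 0.058, 0 → sum = 0.058
V_2 = 0.058 / l_2 = 0.058 / 0.05 = 1.16 → 1.16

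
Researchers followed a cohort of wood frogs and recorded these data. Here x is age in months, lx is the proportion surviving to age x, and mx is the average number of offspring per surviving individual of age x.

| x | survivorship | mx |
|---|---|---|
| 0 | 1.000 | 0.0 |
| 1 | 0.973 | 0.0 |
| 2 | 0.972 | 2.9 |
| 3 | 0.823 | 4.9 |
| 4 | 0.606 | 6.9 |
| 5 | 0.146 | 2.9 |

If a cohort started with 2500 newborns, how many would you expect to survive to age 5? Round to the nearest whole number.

365

Expected survivors = N0 · l_5 = 2500 × 0.146 = 365 → 365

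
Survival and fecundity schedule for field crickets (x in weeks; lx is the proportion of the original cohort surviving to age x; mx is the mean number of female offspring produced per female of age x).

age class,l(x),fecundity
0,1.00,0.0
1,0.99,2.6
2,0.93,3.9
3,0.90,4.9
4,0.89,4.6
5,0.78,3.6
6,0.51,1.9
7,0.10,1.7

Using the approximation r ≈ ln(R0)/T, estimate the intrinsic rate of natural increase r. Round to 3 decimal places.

R0 = Σ lx·mx = 0 + 2.574 + 3.627 + 4.41 + 4.094 + 2.808 + 0.969 + 0.17 = 18.652
Σ x·lx·mx = 60.478; T = 60.478/18.652 = 3.24244…
r ≈ ln(R0)/T = ln(18.652)/3.24244… = 0.90239… → 0.902

0.902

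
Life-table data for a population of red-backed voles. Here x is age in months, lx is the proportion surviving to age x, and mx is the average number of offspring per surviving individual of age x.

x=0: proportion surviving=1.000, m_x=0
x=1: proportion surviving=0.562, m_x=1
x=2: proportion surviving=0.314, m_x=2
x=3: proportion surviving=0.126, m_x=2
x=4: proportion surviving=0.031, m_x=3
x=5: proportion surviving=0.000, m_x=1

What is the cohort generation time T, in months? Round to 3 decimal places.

1.919

lx·mx: 0, 0.562, 0.628, 0.252, 0.093, 0 → R0 = 1.535
x·lx·mx: 0, 0.562, 1.256, 0.756, 0.372, 0 → Σ = 2.946
T = 2.946 / 1.535 = 1.919218… → 1.919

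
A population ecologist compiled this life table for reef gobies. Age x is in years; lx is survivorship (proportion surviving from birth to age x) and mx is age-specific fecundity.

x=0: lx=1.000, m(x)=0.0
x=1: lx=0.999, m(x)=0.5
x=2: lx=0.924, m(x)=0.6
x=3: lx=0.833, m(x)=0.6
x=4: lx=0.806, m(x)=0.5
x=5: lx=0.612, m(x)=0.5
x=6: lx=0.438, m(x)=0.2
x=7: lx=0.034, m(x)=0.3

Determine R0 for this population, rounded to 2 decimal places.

lx·mx by age: 0, 0.4995, 0.5544, 0.4998, 0.403, 0.306, 0.0876, 0.0102
R0 = Σ lx·mx = 2.3605 → 2.36

2.36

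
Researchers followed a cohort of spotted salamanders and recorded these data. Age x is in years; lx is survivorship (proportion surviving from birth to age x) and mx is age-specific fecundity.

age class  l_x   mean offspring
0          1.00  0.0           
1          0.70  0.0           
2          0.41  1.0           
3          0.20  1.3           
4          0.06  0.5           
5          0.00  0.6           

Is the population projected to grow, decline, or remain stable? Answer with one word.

declining

R0 = Σ lx·mx = 0 + 0 + 0.41 + 0.26 + 0.03 + 0 = 0.7
R0 < 1, so the population is declining.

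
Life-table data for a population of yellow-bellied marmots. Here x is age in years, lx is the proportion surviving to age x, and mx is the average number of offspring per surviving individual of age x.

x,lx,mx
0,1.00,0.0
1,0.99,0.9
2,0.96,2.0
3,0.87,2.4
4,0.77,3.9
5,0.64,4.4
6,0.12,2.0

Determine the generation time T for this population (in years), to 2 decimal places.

3.52

lx·mx: 0, 0.891, 1.92, 2.088, 3.003, 2.816, 0.24 → R0 = 10.958
x·lx·mx: 0, 0.891, 3.84, 6.264, 12.012, 14.08, 1.44 → Σ = 38.527
T = 38.527 / 10.958 = 3.515879… → 3.52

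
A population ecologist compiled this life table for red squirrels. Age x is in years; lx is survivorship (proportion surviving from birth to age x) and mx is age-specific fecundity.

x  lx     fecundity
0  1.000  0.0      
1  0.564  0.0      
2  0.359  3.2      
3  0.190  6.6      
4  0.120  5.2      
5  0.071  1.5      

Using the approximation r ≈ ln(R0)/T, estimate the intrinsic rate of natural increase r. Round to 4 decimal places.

0.3938

R0 = Σ lx·mx = 0 + 0 + 1.1488 + 1.254 + 0.624 + 0.1065 = 3.1333
Σ x·lx·mx = 9.0881; T = 9.0881/3.1333 = 2.90049…
r ≈ ln(R0)/T = ln(3.1333)/2.90049… = 0.393757… → 0.3938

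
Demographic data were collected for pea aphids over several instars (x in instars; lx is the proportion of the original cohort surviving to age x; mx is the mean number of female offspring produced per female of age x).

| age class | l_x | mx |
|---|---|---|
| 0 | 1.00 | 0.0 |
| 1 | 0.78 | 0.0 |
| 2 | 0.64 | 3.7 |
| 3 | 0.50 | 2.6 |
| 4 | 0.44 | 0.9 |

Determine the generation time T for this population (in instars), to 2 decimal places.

lx·mx: 0, 0, 2.368, 1.3, 0.396 → R0 = 4.064
x·lx·mx: 0, 0, 4.736, 3.9, 1.584 → Σ = 10.22
T = 10.22 / 4.064 = 2.514764… → 2.51

2.51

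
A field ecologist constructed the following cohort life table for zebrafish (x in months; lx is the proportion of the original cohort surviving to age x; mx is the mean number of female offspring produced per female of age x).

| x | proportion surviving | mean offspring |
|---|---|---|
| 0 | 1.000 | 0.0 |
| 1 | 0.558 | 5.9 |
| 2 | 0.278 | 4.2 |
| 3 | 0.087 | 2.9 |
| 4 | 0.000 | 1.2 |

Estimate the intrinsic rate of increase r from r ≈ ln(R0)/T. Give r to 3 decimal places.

1.144

R0 = Σ lx·mx = 0 + 3.2922 + 1.1676 + 0.2523 + 0 = 4.7121
Σ x·lx·mx = 6.3843; T = 6.3843/4.7121 = 1.35487…
r ≈ ln(R0)/T = ln(4.7121)/1.35487… = 1.14412… → 1.144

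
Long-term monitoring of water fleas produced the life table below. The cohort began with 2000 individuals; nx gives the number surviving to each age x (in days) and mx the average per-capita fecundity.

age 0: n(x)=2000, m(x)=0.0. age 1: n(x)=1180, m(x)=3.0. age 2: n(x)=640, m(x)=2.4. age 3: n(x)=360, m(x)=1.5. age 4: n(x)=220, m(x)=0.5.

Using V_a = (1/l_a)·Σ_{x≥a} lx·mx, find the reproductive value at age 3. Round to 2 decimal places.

lx = nx/n0 = nx/2000: 1, 0.59, 0.32, 0.18, 0.11
lx·mx for x ≥ 3: 0.27, 0.055 → sum = 0.325
V_3 = 0.325 / l_3 = 0.325 / 0.18 = 1.805556… → 1.81

1.81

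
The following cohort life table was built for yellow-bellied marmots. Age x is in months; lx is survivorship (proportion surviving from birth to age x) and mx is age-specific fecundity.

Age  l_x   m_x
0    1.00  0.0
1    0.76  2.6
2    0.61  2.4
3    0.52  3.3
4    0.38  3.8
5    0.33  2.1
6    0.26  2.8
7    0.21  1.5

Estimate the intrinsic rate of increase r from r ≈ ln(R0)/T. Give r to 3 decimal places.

R0 = Σ lx·mx = 0 + 1.976 + 1.464 + 1.716 + 1.444 + 0.693 + 0.728 + 0.315 = 8.336
Σ x·lx·mx = 25.866; T = 25.866/8.336 = 3.10293…
r ≈ ln(R0)/T = ln(8.336)/3.10293… = 0.68341… → 0.683

0.683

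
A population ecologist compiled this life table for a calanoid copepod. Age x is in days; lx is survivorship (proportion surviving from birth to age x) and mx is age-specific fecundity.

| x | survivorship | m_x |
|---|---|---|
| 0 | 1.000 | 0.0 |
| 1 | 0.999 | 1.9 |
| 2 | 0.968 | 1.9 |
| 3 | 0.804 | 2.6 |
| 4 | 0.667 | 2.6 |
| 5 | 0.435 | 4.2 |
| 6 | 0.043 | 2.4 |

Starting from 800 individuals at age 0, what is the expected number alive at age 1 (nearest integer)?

Expected survivors = N0 · l_1 = 800 × 0.999 = 799.2 → 799

799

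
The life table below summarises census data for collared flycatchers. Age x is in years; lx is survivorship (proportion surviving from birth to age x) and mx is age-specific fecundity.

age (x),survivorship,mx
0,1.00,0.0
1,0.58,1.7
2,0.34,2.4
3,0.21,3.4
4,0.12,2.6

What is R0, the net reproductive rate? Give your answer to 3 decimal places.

lx·mx by age: 0, 0.986, 0.816, 0.714, 0.312
R0 = Σ lx·mx = 2.828 → 2.828

2.828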